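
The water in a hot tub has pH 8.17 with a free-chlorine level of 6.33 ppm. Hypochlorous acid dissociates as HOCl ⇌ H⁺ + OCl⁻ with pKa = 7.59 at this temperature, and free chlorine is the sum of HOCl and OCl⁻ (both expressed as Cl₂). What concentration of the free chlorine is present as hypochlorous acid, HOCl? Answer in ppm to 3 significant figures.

[OCl⁻]/[HOCl] = 10^(pH − pKa) = 10^(8.17 − 7.59) = 10^0.58 = 3.802.
Fraction as HOCl = 1 / (1 + 3.802) = 0.2083.
HOCl = 0.2083 × 6.33 ppm = 1.318 ppm.

1.32 ppm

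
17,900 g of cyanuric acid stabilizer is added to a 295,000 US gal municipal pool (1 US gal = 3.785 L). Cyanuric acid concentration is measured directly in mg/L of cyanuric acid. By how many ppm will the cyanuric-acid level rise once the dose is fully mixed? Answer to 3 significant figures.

Volume: 295,000 US gal × 3.785 L/gal = 1,116,575 L.
Rise: 17,900 g / 1,116,575 L × 1000 = 16.03 mg/L.

16.0 ppm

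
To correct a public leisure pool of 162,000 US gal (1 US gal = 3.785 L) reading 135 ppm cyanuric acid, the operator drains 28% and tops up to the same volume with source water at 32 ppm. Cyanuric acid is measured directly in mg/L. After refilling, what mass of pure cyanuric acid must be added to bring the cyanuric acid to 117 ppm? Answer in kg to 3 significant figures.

Volume: 162,000 US gal × 3.785 L/gal = 613,170 L.
After draining 28% and refilling: 135 × 0.72 + 32 × 0.28 = 106.16 ppm.
Deficit to target: 117 − 106.16 = 10.84 mg/L.
Mass: 10.84 mg/L × 613,170 L = 6647 g cyanuric acid.

6.65 kg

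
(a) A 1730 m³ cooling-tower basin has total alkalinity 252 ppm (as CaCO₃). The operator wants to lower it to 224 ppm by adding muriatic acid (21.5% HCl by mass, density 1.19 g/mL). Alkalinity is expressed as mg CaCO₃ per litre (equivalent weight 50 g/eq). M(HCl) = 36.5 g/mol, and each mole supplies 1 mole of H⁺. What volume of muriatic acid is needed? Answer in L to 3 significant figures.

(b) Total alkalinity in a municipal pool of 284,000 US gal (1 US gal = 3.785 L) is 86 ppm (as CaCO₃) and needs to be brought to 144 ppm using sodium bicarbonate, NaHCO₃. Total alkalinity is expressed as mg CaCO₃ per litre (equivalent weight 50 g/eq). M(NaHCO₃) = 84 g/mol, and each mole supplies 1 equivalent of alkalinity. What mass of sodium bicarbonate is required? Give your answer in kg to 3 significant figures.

(a) Volume: 1730 m³ = 1,730,000 L.
(a) Alkalinity to neutralize: (252 − 224) = 28 mg/L as CaCO₃ × 1,730,000 L = 48,440 g as CaCO₃.
(a) Equivalents of H⁺ required: 48,440 ÷ 50 g/eq = 968.8 eq = 968.8 mol HCl.
(a) Mass of HCl: 968.8 × 36.5 = 35,360 g.
(a) Mass of 21.5% solution: 35,360 / 0.215 = 164,500 g.
(a) Volume: 164,500 g ÷ 1.19 g/mL = 138,200 mL.

(b) Volume: 284,000 US gal × 3.785 L/gal = 1,074,940 L.
(b) Alkalinity to add: (144 − 86) = 58 mg/L as CaCO₃ × 1,074,940 L = 62,350 g as CaCO₃.
(b) Equivalents: 62,350 g ÷ 50 g/eq = 1247 eq.
(b) NaHCO₃ supplies 1 eq per mole → 1247 mol.
(b) Mass: 1247 mol × 84 g/mol = 104,700 g.

(a) 138 L; (b) 105 kg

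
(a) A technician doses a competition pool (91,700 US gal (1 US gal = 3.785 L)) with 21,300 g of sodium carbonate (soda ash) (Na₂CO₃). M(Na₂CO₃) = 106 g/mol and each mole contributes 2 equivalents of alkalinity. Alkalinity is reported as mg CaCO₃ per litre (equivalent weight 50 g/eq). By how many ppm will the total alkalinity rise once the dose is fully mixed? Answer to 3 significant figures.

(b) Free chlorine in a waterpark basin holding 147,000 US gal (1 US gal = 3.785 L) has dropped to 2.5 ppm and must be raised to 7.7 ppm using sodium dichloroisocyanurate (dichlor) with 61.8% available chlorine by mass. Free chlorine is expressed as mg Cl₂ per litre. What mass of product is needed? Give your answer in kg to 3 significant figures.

(a) Volume: 91,700 US gal × 3.785 L/gal = 347,084 L.
(a) Moles of Na₂CO₃: 21,300 g ÷ 106 g/mol = 200.9 mol → 401.9 eq of alkalinity.
(a) As CaCO₃: 401.9 eq × 50 g/eq = 20,090 g.
(a) Rise: 20,090 g / 347,084 L × 1000 = 57.89 mg/L.

(b) Volume: 147,000 US gal × 3.785 L/gal = 556,395 L.
(b) Chlorine deficit: 7.7 − 2.5 = 5.2 ppm = 5.2 mg/L as Cl₂.
(b) Cl₂ equivalent needed: 5.2 mg/L × 556,395 L = 2,893,000 mg = 2893 g.
(b) Product at 61.8% available chlorine: 2893 / 0.618 = 4682 g.

(a) 57.9 ppm; (b) 4.68 kg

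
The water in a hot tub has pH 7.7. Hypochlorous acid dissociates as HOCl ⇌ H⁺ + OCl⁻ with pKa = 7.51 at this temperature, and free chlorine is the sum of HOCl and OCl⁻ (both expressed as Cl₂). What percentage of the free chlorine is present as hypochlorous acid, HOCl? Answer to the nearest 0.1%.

39.2%

[OCl⁻]/[HOCl] = 10^(pH − pKa) = 10^(7.7 − 7.51) = 10^0.19 = 1.549.
Fraction as HOCl = 1 / (1 + 1.549) = 0.3923.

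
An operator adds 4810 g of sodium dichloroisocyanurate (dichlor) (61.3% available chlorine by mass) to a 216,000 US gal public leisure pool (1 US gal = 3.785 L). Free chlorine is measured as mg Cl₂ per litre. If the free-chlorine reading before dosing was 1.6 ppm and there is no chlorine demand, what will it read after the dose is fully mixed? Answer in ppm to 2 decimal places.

5.21 ppm

Volume: 216,000 US gal × 3.785 L/gal = 817,560 L.
Available chlorine delivered: 4810 g × 0.613 = 2949 g as Cl₂.
Concentration rise: 2949 g / 817,560 L = 3.606 mg/L = 3.61 ppm.
Final FC: 1.6 + 3.61 = 5.21 ppm.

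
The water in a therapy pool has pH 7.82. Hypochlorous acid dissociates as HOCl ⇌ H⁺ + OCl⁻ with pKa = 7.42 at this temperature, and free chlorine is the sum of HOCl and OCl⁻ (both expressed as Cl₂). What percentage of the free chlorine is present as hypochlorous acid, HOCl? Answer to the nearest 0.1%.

28.5%

[OCl⁻]/[HOCl] = 10^(pH − pKa) = 10^(7.82 − 7.42) = 10^0.40 = 2.512.
Fraction as HOCl = 1 / (1 + 2.512) = 0.2847.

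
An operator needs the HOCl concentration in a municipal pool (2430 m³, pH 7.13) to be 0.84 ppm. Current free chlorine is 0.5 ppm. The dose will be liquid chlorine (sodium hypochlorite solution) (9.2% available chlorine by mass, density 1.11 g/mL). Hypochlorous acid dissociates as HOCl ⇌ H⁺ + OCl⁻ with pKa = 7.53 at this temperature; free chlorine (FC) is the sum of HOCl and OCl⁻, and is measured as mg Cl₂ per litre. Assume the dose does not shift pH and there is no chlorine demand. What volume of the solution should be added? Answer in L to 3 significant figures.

Volume: 2430 m³ = 2,430,000 L.
[OCl⁻]/[HOCl] = 10^(pH − pKa) = 10^(7.13 − 7.53) = 0.3981; fraction as HOCl = 1/(1 + 0.3981) = 0.7153.
Free chlorine required for 0.84 ppm HOCl: 0.84 / 0.7153 = 1.174 ppm.
FC to add: 1.174 − 0.5 = 0.6744 mg/L as Cl₂.
Cl₂ equivalent: 0.6744 mg/L × 2,430,000 L = 1639 g.
Product at 9.2% available Cl: 1639 / 0.092 = 17,810 g.
Volume: 17,810 g ÷ 1.11 g/mL = 16,050 mL.

16.0 L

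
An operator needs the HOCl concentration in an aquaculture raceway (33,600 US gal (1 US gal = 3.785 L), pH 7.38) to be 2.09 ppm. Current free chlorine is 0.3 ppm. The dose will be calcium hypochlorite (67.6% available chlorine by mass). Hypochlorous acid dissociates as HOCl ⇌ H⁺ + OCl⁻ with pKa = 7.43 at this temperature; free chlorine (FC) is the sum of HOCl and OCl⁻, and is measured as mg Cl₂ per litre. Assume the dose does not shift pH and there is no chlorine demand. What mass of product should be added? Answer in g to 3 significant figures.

687 g

Volume: 33,600 US gal × 3.785 L/gal = 127,176 L.
[OCl⁻]/[HOCl] = 10^(pH − pKa) = 10^(7.38 − 7.43) = 0.8913; fraction as HOCl = 1/(1 + 0.8913) = 0.5288.
Free chlorine required for 2.09 ppm HOCl: 2.09 / 0.5288 = 3.953 ppm.
FC to add: 3.953 − 0.3 = 3.653 mg/L as Cl₂.
Cl₂ equivalent: 3.653 mg/L × 127,176 L = 464.5 g.
Product at 67.6% available Cl: 464.5 / 0.676 = 687.2 g.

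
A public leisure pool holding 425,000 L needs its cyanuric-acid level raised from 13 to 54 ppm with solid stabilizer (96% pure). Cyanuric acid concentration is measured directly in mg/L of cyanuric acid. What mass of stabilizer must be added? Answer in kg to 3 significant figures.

18.2 kg

CYA to add: (54 − 13) = 41 mg/L × 425,000 L = 17,420 g cyanuric acid.
At 96% purity: 17,420 / 0.96 = 18,150 g product.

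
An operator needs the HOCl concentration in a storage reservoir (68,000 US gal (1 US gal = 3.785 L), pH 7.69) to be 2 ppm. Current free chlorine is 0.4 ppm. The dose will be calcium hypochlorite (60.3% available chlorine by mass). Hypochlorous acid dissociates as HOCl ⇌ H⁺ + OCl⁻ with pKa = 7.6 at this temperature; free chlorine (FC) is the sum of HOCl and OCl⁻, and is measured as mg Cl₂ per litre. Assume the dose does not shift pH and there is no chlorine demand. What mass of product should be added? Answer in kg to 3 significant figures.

Volume: 68,000 US gal × 3.785 L/gal = 257,380 L.
[OCl⁻]/[HOCl] = 10^(pH − pKa) = 10^(7.69 − 7.6) = 1.23; fraction as HOCl = 1/(1 + 1.23) = 0.4484.
Free chlorine required for 2 ppm HOCl: 2 / 0.4484 = 4.461 ppm.
FC to add: 4.461 − 0.4 = 4.061 mg/L as Cl₂.
Cl₂ equivalent: 4.061 mg/L × 257,380 L = 1045 g.
Product at 60.3% available Cl: 1045 / 0.603 = 1733 g.

1.73 kg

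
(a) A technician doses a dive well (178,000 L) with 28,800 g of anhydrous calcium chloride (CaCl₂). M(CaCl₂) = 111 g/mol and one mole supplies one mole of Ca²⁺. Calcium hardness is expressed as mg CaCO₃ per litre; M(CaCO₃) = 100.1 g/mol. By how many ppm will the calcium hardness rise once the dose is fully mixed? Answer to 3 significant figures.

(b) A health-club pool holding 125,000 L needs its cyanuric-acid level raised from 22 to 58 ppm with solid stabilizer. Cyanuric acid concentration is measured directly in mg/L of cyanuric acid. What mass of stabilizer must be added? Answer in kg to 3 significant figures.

(a) 146 ppm; (b) 4.50 kg

(a) Moles of Ca²⁺: 28,800 g ÷ 111 g/mol = 259.5 mol.
(a) As CaCO₃: 259.5 mol × 100.1 g/mol = 25,970 g.
(a) Rise: 25,970 g / 178,000 L × 1000 = 145.9 mg/L.

(b) CYA to add: (58 − 22) = 36 mg/L × 125,000 L = 4500 g cyanuric acid.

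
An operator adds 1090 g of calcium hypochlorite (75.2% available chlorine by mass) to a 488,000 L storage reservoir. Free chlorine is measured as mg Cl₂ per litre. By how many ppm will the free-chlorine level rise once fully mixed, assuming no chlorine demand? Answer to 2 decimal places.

1.68 ppm

Available chlorine delivered: 1090 g × 0.752 = 819.7 g as Cl₂.
Concentration rise: 819.7 g / 488,000 L = 1.68 mg/L = 1.68 ppm.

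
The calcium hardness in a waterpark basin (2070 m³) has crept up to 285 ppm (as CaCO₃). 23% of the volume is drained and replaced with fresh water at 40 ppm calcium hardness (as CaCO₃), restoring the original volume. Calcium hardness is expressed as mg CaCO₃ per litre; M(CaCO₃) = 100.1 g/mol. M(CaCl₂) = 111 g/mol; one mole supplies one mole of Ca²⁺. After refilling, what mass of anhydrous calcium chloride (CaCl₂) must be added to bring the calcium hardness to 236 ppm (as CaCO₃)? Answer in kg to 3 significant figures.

16.9 kg

Volume: 2070 m³ = 2,070,000 L.
After draining 23% and refilling: 285 × 0.77 + 40 × 0.23 = 228.65 ppm.
Deficit to target: 236 − 228.65 = 7.35 mg/L.
As CaCO₃: 7.35 mg/L × 2,070,000 L = 15,210 g; ÷ 100.1 = 152 mol Ca²⁺.
Mass: 152 × 111 = 16,870 g.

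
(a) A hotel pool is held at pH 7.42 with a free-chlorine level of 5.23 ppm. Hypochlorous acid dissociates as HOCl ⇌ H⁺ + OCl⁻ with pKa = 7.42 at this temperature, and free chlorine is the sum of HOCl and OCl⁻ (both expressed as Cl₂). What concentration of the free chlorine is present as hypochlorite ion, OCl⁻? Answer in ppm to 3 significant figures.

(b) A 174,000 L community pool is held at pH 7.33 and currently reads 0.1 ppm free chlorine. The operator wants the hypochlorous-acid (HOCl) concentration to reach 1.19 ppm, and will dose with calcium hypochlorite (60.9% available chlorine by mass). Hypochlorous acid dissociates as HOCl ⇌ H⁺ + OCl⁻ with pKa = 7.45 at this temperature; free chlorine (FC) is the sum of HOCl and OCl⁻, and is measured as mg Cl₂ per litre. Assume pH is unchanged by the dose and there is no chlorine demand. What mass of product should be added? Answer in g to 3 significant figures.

(a) 2.62 ppm; (b) 569 g

(a) [OCl⁻]/[HOCl] = 10^(pH − pKa) = 10^(7.42 − 7.42) = 10^0.00 = 1.
(a) Fraction as HOCl = 1 / (1 + 1) = 0.5.
(a) OCl⁻ = (1 − 0.5) × 5.23 ppm = 2.615 ppm.

(b) [OCl⁻]/[HOCl] = 10^(pH − pKa) = 10^(7.33 − 7.45) = 0.7586; fraction as HOCl = 1/(1 + 0.7586) = 0.5686.
(b) Free chlorine required for 1.19 ppm HOCl: 1.19 / 0.5686 = 2.093 ppm.
(b) FC to add: 2.093 − 0.1 = 1.993 mg/L as Cl₂.
(b) Cl₂ equivalent: 1.993 mg/L × 174,000 L = 346.7 g.
(b) Product at 60.9% available Cl: 346.7 / 0.609 = 569.3 g.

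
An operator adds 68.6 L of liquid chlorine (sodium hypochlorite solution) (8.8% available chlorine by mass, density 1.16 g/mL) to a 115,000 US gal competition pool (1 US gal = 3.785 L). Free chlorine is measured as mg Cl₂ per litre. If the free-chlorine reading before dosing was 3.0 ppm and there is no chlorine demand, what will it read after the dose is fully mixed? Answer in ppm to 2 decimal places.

Volume: 115,000 US gal × 3.785 L/gal = 435,275 L.
Mass of solution: 68.6 L × 1000 mL/L × 1.16 g/mL = 79,580 g.
Available chlorine delivered: 79,580 g × 0.088 = 7003 g as Cl₂.
Concentration rise: 7003 g / 435,275 L = 16.09 mg/L = 16.09 ppm.
Final FC: 3.0 + 16.09 = 19.09 ppm.

19.09 ppm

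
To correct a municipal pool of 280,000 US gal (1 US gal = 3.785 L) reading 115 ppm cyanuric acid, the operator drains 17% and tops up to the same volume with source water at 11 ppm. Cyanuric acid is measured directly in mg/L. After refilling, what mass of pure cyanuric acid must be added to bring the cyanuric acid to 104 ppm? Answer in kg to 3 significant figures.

7.08 kg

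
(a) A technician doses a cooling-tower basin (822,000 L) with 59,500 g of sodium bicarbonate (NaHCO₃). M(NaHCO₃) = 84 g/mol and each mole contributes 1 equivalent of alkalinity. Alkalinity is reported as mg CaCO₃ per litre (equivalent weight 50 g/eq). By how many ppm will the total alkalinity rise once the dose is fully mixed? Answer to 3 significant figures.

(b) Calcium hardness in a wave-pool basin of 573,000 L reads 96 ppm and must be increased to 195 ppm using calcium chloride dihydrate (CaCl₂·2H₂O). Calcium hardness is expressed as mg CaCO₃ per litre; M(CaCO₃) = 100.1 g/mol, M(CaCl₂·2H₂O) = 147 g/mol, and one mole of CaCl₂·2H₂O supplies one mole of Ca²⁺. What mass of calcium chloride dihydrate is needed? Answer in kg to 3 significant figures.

(a) Moles of NaHCO₃: 59,500 g ÷ 84 g/mol = 708.3 mol → 708.3 eq of alkalinity.
(a) As CaCO₃: 708.3 eq × 50 g/eq = 35,420 g.
(a) Rise: 35,420 g / 822,000 L × 1000 = 43.09 mg/L.

(b) Hardness to add: (195 − 96) = 99 mg/L as CaCO₃ × 573,000 L = 56,730 g as CaCO₃.
(b) Moles of Ca²⁺ (1 mol Ca²⁺ ≡ 1 mol CaCO₃): 56,730 / 100.1 g/mol = 566.7 mol.
(b) Mass of CaCl₂·2H₂O: 566.7 × 147 = 83,310 g.

(a) 43.1 ppm; (b) 83.3 kg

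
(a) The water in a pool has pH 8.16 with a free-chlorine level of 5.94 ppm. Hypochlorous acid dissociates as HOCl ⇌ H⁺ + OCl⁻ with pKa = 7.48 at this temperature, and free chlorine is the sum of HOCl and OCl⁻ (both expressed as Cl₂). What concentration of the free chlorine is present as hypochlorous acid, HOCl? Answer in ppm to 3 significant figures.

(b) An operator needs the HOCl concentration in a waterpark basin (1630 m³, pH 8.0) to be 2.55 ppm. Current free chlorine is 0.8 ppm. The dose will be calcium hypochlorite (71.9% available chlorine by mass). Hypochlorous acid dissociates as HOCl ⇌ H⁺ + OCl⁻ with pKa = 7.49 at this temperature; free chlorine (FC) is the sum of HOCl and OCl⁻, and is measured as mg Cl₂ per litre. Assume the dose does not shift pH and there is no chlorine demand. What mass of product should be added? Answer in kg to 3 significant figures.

(a) 1.03 ppm; (b) 22.7 kg

(a) [OCl⁻]/[HOCl] = 10^(pH − pKa) = 10^(8.16 − 7.48) = 10^0.68 = 4.786.
(a) Fraction as HOCl = 1 / (1 + 4.786) = 0.1728.
(a) HOCl = 0.1728 × 5.94 ppm = 1.027 ppm.

(b) Volume: 1630 m³ = 1,630,000 L.
(b) [OCl⁻]/[HOCl] = 10^(pH − pKa) = 10^(8.0 − 7.49) = 3.236; fraction as HOCl = 1/(1 + 3.236) = 0.2361.
(b) Free chlorine required for 2.55 ppm HOCl: 2.55 / 0.2361 = 10.8 ppm.
(b) FC to add: 10.8 − 0.8 = 10 mg/L as Cl₂.
(b) Cl₂ equivalent: 10 mg/L × 1,630,000 L = 16,300 g.
(b) Product at 71.9% available Cl: 16,300 / 0.719 = 22,670 g.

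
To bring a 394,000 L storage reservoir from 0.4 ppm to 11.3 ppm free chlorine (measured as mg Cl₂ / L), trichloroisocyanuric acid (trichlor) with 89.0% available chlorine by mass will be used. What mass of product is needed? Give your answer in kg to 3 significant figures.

Chlorine deficit: 11.3 − 0.4 = 10.9 ppm = 10.9 mg/L as Cl₂.
Cl₂ equivalent needed: 10.9 mg/L × 394,000 L = 4,295,000 mg = 4295 g.
Product at 89.0% available chlorine: 4295 / 0.89 = 4825 g.

4.83 kg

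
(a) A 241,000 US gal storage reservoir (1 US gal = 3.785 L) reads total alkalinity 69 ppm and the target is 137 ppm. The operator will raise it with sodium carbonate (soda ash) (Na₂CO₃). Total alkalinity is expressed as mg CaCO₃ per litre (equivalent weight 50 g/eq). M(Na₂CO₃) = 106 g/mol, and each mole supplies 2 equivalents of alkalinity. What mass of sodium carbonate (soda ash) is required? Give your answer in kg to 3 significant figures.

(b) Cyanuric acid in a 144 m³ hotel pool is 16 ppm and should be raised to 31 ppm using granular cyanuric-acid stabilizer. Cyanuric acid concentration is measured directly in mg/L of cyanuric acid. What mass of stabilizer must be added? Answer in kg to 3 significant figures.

(a) 65.8 kg; (b) 2.16 kg

(a) Volume: 241,000 US gal × 3.785 L/gal = 912,185 L.
(a) Alkalinity to add: (137 − 69) = 68 mg/L as CaCO₃ × 912,185 L = 62,030 g as CaCO₃.
(a) Equivalents: 62,030 g ÷ 50 g/eq = 1241 eq.
(a) Each mole of Na₂CO₃ supplies 2 eq, so 1241 / 2 = 620.3 mol.
(a) Mass: 620.3 mol × 106 g/mol = 65,750 g.

(b) Volume: 144 m³ = 144,000 L.
(b) CYA to add: (31 − 16) = 15 mg/L × 144,000 L = 2160 g cyanuric acid.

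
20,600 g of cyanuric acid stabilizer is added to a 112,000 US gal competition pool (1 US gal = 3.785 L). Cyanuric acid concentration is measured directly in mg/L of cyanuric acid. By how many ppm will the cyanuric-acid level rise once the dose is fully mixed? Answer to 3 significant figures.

48.6 ppm

Volume: 112,000 US gal × 3.785 L/gal = 423,920 L.
Rise: 20,600 g / 423,920 L × 1000 = 48.59 mg/L.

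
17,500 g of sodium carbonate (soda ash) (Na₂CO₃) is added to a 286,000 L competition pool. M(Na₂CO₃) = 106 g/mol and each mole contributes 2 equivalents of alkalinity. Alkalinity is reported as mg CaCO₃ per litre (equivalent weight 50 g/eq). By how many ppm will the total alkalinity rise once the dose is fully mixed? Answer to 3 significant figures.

57.7 ppm

Moles of Na₂CO₃: 17,500 g ÷ 106 g/mol = 165.1 mol → 330.2 eq of alkalinity.
As CaCO₃: 330.2 eq × 50 g/eq = 16,510 g.
Rise: 16,510 g / 286,000 L × 1000 = 57.73 mg/L.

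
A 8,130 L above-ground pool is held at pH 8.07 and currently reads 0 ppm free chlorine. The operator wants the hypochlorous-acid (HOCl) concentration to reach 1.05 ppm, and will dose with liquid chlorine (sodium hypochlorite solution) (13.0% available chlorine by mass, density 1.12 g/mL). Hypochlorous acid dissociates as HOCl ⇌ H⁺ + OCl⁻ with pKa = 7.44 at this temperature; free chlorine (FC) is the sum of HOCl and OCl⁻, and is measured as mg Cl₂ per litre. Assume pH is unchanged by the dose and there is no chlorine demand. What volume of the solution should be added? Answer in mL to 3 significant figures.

[OCl⁻]/[HOCl] = 10^(pH − pKa) = 10^(8.07 − 7.44) = 4.266; fraction as HOCl = 1/(1 + 4.266) = 0.1899.
Free chlorine required for 1.05 ppm HOCl: 1.05 / 0.1899 = 5.529 ppm.
FC to add: 5.529 − 0 = 5.529 mg/L as Cl₂.
Cl₂ equivalent: 5.529 mg/L × 8,130 L = 44.95 g.
Product at 13.0% available Cl: 44.95 / 0.13 = 345.8 g.
Volume: 345.8 g ÷ 1.12 g/mL = 308.7 mL.

309 mL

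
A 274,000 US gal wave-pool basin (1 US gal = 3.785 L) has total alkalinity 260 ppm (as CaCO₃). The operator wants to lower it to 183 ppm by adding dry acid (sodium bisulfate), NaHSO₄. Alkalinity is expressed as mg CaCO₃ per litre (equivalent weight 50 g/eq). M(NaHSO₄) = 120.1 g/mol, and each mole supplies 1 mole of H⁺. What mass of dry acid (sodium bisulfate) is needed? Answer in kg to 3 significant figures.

Volume: 274,000 US gal × 3.785 L/gal = 1,037,090 L.
Alkalinity to neutralize: (260 − 183) = 77 mg/L as CaCO₃ × 1,037,090 L = 79,860 g as CaCO₃.
Equivalents of H⁺ required: 79,860 ÷ 50 g/eq = 1597 eq = 1597 mol NaHSO₄.
Mass of NaHSO₄: 1597 × 120.1 = 191,800 g.

192 kg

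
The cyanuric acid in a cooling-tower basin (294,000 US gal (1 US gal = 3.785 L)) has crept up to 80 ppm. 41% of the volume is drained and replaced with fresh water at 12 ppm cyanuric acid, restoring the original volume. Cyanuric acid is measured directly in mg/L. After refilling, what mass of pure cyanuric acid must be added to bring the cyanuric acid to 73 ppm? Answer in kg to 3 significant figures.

23.2 kg

Volume: 294,000 US gal × 3.785 L/gal = 1,112,790 L.
After draining 41% and refilling: 80 × 0.59 + 12 × 0.41 = 52.12 ppm.
Deficit to target: 73 − 52.12 = 20.88 mg/L.
Mass: 20.88 mg/L × 1,112,790 L = 23,240 g cyanuric acid.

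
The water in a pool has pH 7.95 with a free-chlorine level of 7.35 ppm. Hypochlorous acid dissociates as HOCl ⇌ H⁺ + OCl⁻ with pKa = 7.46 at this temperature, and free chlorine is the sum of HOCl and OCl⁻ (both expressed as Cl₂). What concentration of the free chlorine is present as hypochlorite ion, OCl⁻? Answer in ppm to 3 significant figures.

5.55 ppm

[OCl⁻]/[HOCl] = 10^(pH − pKa) = 10^(7.95 − 7.46) = 10^0.49 = 3.09.
Fraction as HOCl = 1 / (1 + 3.09) = 0.2445.
OCl⁻ = (1 − 0.2445) × 7.35 ppm = 5.553 ppm.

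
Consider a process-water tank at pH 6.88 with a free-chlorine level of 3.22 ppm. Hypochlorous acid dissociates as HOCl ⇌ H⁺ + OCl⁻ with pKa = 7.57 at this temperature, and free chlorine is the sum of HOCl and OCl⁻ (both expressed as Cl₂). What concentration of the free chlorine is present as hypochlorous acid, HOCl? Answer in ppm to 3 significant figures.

2.67 ppm

[OCl⁻]/[HOCl] = 10^(pH − pKa) = 10^(6.88 − 7.57) = 10^-0.69 = 0.2042.
Fraction as HOCl = 1 / (1 + 0.2042) = 0.8304.
HOCl = 0.8304 × 3.22 ppm = 2.674 ppm.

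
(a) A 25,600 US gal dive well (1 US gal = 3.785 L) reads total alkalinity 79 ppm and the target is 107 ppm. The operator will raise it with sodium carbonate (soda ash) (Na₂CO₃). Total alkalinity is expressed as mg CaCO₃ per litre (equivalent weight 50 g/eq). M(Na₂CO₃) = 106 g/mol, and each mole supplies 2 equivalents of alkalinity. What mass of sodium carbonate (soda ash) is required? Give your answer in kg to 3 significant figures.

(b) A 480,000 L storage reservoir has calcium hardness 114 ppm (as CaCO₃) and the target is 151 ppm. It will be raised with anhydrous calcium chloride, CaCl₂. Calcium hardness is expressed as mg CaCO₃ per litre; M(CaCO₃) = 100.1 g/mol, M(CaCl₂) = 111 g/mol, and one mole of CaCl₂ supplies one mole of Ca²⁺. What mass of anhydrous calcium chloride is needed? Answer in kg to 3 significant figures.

(a) 2.88 kg; (b) 19.7 kg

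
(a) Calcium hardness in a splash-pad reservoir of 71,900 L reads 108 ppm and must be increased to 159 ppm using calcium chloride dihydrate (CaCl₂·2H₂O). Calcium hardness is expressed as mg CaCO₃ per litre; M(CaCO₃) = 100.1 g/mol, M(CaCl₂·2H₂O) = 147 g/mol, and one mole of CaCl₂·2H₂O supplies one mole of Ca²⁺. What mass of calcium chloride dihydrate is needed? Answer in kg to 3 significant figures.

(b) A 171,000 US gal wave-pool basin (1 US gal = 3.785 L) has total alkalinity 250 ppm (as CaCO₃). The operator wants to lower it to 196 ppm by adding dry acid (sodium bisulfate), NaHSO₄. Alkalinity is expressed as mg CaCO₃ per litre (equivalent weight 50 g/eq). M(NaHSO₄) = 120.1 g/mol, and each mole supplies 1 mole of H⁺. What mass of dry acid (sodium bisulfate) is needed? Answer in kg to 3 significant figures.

(a) Hardness to add: (159 − 108) = 51 mg/L as CaCO₃ × 71,900 L = 3667 g as CaCO₃.
(a) Moles of Ca²⁺ (1 mol Ca²⁺ ≡ 1 mol CaCO₃): 3667 / 100.1 g/mol = 36.63 mol.
(a) Mass of CaCl₂·2H₂O: 36.63 × 147 = 5385 g.

(b) Volume: 171,000 US gal × 3.785 L/gal = 647,235 L.
(b) Alkalinity to neutralize: (250 − 196) = 54 mg/L as CaCO₃ × 647,235 L = 34,950 g as CaCO₃.
(b) Equivalents of H⁺ required: 34,950 ÷ 50 g/eq = 699 eq = 699 mol NaHSO₄.
(b) Mass of NaHSO₄: 699 × 120.1 = 83,950 g.

(a) 5.38 kg; (b) 84.0 kg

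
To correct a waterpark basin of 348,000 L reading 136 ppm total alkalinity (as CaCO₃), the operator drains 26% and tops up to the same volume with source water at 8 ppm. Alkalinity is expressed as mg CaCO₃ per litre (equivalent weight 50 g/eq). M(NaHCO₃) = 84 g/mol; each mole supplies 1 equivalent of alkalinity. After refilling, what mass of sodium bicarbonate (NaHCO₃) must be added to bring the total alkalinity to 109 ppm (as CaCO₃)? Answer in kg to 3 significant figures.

3.67 kg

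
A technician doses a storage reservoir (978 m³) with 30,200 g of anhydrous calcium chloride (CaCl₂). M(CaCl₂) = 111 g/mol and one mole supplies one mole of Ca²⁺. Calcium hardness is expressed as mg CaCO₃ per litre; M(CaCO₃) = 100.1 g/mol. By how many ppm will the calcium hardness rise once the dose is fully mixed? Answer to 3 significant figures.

Volume: 978 m³ = 978,000 L.
Moles of Ca²⁺: 30,200 g ÷ 111 g/mol = 272.1 mol.
As CaCO₃: 272.1 mol × 100.1 g/mol = 27,230 g.
Rise: 27,230 g / 978,000 L × 1000 = 27.85 mg/L.

27.8 ppm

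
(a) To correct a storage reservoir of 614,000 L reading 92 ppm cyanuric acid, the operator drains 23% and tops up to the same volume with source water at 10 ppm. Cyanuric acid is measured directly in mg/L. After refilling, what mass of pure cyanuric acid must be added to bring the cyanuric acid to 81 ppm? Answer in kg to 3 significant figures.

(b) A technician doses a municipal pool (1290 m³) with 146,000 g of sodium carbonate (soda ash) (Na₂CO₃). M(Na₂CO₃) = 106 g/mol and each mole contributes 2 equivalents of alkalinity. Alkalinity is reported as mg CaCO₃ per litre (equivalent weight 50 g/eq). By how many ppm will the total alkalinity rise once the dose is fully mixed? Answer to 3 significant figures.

(a) 4.83 kg; (b) 107 ppm

(a) After draining 23% and refilling: 92 × 0.77 + 10 × 0.23 = 73.14 ppm.
(a) Deficit to target: 81 − 73.14 = 7.86 mg/L.
(a) Mass: 7.86 mg/L × 614,000 L = 4826 g cyanuric acid.

(b) Volume: 1290 m³ = 1,290,000 L.
(b) Moles of Na₂CO₃: 146,000 g ÷ 106 g/mol = 1377 mol → 2755 eq of alkalinity.
(b) As CaCO₃: 2755 eq × 50 g/eq = 137,700 g.
(b) Rise: 137,700 g / 1,290,000 L × 1000 = 106.8 mg/L.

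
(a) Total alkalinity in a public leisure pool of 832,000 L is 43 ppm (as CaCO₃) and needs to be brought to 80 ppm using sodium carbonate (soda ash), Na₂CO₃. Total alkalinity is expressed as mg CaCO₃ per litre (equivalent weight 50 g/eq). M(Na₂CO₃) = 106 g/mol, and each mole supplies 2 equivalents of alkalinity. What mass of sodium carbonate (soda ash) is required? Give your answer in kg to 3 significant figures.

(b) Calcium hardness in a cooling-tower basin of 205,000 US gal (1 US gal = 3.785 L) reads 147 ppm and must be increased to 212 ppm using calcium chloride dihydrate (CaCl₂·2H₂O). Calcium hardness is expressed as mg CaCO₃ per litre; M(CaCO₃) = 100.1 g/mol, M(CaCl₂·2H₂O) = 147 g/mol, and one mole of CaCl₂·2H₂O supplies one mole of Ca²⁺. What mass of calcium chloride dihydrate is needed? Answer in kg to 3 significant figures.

(a) Alkalinity to add: (80 − 43) = 37 mg/L as CaCO₃ × 832,000 L = 30,780 g as CaCO₃.
(a) Equivalents: 30,780 g ÷ 50 g/eq = 615.7 eq.
(a) Each mole of Na₂CO₃ supplies 2 eq, so 615.7 / 2 = 307.8 mol.
(a) Mass: 307.8 mol × 106 g/mol = 32,630 g.

(b) Volume: 205,000 US gal × 3.785 L/gal = 775,925 L.
(b) Hardness to add: (212 − 147) = 65 mg/L as CaCO₃ × 775,925 L = 50,440 g as CaCO₃.
(b) Moles of Ca²⁺ (1 mol Ca²⁺ ≡ 1 mol CaCO₃): 50,440 / 100.1 g/mol = 503.8 mol.
(b) Mass of CaCl₂·2H₂O: 503.8 × 147 = 74,070 g.

(a) 32.6 kg; (b) 74.1 kg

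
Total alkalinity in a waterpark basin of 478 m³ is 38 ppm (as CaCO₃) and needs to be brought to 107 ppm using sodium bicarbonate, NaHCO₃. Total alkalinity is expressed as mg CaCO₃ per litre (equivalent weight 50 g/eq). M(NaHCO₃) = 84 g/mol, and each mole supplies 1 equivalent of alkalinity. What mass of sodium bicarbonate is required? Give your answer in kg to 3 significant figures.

55.4 kg

Volume: 478 m³ = 478,000 L.
Alkalinity to add: (107 − 38) = 69 mg/L as CaCO₃ × 478,000 L = 32,980 g as CaCO₃.
Equivalents: 32,980 g ÷ 50 g/eq = 659.6 eq.
NaHCO₃ supplies 1 eq per mole → 659.6 mol.
Mass: 659.6 mol × 84 g/mol = 55,410 g.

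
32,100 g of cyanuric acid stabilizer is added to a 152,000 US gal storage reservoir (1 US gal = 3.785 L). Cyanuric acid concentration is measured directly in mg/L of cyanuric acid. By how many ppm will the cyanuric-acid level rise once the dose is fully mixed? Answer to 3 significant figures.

Volume: 152,000 US gal × 3.785 L/gal = 575,320 L.
Rise: 32,100 g / 575,320 L × 1000 = 55.8 mg/L.

55.8 ppm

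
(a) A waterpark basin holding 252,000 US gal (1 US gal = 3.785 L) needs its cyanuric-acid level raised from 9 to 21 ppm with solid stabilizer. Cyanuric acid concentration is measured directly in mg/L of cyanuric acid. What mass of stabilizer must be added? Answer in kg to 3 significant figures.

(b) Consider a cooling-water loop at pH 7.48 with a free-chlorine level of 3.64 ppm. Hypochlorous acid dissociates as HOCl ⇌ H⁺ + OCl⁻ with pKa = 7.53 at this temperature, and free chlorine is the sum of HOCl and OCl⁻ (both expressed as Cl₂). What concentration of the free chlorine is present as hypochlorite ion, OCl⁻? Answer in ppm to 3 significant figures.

(a) Volume: 252,000 US gal × 3.785 L/gal = 953,820 L.
(a) CYA to add: (21 − 9) = 12 mg/L × 953,820 L = 11,450 g cyanuric acid.

(b) [OCl⁻]/[HOCl] = 10^(pH − pKa) = 10^(7.48 − 7.53) = 10^-0.05 = 0.8913.
(b) Fraction as HOCl = 1 / (1 + 0.8913) = 0.5288.
(b) OCl⁻ = (1 − 0.5288) × 3.64 ppm = 1.715 ppm.

(a) 11.4 kg; (b) 1.72 ppm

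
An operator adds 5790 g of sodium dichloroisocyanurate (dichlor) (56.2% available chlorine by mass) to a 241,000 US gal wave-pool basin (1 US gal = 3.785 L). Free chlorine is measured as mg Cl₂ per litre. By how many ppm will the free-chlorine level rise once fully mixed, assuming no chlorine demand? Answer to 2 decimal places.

3.57 ppm

Volume: 241,000 US gal × 3.785 L/gal = 912,185 L.
Available chlorine delivered: 5790 g × 0.562 = 3254 g as Cl₂.
Concentration rise: 3254 g / 912,185 L = 3.567 mg/L = 3.57 ppm.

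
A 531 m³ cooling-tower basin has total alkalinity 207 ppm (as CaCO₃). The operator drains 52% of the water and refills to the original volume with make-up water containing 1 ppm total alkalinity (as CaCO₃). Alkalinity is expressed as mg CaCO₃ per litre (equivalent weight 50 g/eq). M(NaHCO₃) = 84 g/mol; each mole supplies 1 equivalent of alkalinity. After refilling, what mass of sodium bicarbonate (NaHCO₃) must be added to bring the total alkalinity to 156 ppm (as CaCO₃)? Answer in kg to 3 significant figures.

Volume: 531 m³ = 531,000 L.
After draining 52% and refilling: 207 × 0.48 + 1 × 0.52 = 99.88 ppm.
Deficit to target: 156 − 99.88 = 56.12 mg/L.
As CaCO₃: 56.12 mg/L × 531,000 L = 29,800 g; ÷ 50 g/eq ÷ 1 = 596 mol NaHCO₃.
Mass: 596 × 84 = 50,060 g.

50.1 kg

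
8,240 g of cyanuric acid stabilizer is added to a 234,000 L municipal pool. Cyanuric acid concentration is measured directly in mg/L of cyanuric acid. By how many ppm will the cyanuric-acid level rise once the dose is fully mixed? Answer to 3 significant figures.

Rise: 8,240 g / 234,000 L × 1000 = 35.21 mg/L.

35.2 ppm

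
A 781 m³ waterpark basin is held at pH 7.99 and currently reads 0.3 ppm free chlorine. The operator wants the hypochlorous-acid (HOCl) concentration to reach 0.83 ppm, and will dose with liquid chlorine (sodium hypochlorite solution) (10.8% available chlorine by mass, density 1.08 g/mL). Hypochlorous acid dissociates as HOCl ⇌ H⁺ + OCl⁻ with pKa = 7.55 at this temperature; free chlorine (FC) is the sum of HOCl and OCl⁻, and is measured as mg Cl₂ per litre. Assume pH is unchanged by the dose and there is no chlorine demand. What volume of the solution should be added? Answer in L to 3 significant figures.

18.9 L

Volume: 781 m³ = 781,000 L.
[OCl⁻]/[HOCl] = 10^(pH − pKa) = 10^(7.99 − 7.55) = 2.754; fraction as HOCl = 1/(1 + 2.754) = 0.2664.
Free chlorine required for 0.83 ppm HOCl: 0.83 / 0.2664 = 3.116 ppm.
FC to add: 3.116 − 0.3 = 2.816 mg/L as Cl₂.
Cl₂ equivalent: 2.816 mg/L × 781,000 L = 2199 g.
Product at 10.8% available Cl: 2199 / 0.108 = 20,360 g.
Volume: 20,360 g ÷ 1.08 g/mL = 18,860 mL.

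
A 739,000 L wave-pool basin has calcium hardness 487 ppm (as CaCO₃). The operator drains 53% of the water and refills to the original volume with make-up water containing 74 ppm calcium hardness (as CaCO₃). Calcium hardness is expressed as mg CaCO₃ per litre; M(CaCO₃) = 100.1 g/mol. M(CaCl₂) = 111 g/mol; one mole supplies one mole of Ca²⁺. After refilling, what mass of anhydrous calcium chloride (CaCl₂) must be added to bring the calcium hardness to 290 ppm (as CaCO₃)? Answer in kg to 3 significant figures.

After draining 53% and refilling: 487 × 0.47 + 74 × 0.53 = 268.11 ppm.
Deficit to target: 290 − 268.11 = 21.89 mg/L.
As CaCO₃: 21.89 mg/L × 739,000 L = 16,180 g; ÷ 100.1 = 161.6 mol Ca²⁺.
Mass: 161.6 × 111 = 17,940 g.

17.9 kg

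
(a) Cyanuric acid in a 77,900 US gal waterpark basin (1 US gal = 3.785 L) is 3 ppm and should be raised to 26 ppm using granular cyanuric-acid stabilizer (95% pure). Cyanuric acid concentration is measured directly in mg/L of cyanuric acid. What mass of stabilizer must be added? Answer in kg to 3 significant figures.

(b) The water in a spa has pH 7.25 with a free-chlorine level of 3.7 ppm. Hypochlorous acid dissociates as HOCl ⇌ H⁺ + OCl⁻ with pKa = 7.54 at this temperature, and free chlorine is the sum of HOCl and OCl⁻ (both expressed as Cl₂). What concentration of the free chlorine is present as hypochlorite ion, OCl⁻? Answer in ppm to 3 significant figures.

(a) Volume: 77,900 US gal × 3.785 L/gal = 294,852 L.
(a) CYA to add: (26 − 3) = 23 mg/L × 294,852 L = 6782 g cyanuric acid.
(a) At 95% purity: 6782 / 0.95 = 7139 g product.

(b) [OCl⁻]/[HOCl] = 10^(pH − pKa) = 10^(7.25 − 7.54) = 10^-0.29 = 0.5129.
(b) Fraction as HOCl = 1 / (1 + 0.5129) = 0.661.
(b) OCl⁻ = (1 − 0.661) × 3.7 ppm = 1.254 ppm.

(a) 7.14 kg; (b) 1.25 ppm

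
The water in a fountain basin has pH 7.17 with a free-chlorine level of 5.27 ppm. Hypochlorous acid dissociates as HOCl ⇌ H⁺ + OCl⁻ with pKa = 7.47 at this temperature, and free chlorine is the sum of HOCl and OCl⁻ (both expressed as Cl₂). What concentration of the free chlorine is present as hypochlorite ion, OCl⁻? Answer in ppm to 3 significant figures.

1.76 ppm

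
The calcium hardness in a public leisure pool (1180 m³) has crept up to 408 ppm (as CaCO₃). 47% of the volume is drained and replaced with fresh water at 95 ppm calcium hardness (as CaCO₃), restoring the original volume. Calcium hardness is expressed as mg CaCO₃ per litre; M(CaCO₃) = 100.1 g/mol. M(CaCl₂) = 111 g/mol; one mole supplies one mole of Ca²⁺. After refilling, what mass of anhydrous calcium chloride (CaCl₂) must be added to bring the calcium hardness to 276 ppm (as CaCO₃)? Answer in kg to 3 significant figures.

Volume: 1180 m³ = 1,180,000 L.
After draining 47% and refilling: 408 × 0.53 + 95 × 0.47 = 260.89 ppm.
Deficit to target: 276 − 260.89 = 15.11 mg/L.
As CaCO₃: 15.11 mg/L × 1,180,000 L = 17,830 g; ÷ 100.1 = 178.1 mol Ca²⁺.
Mass: 178.1 × 111 = 19,770 g.

19.8 kg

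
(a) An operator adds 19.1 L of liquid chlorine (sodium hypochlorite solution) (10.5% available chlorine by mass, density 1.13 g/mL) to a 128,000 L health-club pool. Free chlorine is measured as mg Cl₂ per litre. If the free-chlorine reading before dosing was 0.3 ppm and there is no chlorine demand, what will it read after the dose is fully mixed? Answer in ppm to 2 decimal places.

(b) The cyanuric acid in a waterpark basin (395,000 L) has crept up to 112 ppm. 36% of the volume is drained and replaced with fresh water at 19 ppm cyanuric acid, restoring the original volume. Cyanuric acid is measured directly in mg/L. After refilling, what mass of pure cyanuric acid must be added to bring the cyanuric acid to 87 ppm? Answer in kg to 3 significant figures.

(a) 18.00 ppm; (b) 3.35 kg

(a) Mass of solution: 19.1 L × 1000 mL/L × 1.13 g/mL = 21,580 g.
(a) Available chlorine delivered: 21,580 g × 0.105 = 2266 g as Cl₂.
(a) Concentration rise: 2266 g / 128,000 L = 17.7 mg/L = 17.70 ppm.
(a) Final FC: 0.3 + 17.70 = 18.00 ppm.

(b) After draining 36% and refilling: 112 × 0.64 + 19 × 0.36 = 78.52 ppm.
(b) Deficit to target: 87 − 78.52 = 8.48 mg/L.
(b) Mass: 8.48 mg/L × 395,000 L = 3350 g cyanuric acid.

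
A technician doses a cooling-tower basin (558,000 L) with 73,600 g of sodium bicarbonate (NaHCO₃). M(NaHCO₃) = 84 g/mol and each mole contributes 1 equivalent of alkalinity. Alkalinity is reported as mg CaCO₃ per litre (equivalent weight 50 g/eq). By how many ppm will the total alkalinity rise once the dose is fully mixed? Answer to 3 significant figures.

78.5 ppm

Moles of NaHCO₃: 73,600 g ÷ 84 g/mol = 876.2 mol → 876.2 eq of alkalinity.
As CaCO₃: 876.2 eq × 50 g/eq = 43,810 g.
Rise: 43,810 g / 558,000 L × 1000 = 78.51 mg/L.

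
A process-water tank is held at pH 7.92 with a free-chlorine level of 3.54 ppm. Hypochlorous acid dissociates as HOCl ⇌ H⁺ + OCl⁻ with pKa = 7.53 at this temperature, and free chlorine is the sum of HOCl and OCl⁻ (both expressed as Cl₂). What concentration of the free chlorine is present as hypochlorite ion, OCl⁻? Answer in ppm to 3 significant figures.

[OCl⁻]/[HOCl] = 10^(pH − pKa) = 10^(7.92 − 7.53) = 10^0.39 = 2.455.
Fraction as HOCl = 1 / (1 + 2.455) = 0.2895.
OCl⁻ = (1 − 0.2895) × 3.54 ppm = 2.515 ppm.

2.52 ppm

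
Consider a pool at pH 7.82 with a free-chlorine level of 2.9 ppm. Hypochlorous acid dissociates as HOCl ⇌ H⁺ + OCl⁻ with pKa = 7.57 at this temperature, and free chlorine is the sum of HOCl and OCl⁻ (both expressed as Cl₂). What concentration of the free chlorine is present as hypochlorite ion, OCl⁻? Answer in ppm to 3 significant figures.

[OCl⁻]/[HOCl] = 10^(pH − pKa) = 10^(7.82 − 7.57) = 10^0.25 = 1.778.
Fraction as HOCl = 1 / (1 + 1.778) = 0.3599.
OCl⁻ = (1 − 0.3599) × 2.9 ppm = 1.856 ppm.

1.86 ppm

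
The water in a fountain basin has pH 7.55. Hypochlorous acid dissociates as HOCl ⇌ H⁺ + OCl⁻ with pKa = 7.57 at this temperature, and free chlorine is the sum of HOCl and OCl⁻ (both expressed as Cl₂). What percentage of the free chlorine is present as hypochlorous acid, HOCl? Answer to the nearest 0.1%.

51.2%

[OCl⁻]/[HOCl] = 10^(pH − pKa) = 10^(7.55 − 7.57) = 10^-0.02 = 0.955.
Fraction as HOCl = 1 / (1 + 0.955) = 0.5115.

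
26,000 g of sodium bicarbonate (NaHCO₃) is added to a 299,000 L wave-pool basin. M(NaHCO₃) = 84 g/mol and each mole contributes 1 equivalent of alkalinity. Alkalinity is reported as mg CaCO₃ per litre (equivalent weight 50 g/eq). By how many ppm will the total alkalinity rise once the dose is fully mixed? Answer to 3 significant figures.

51.8 ppm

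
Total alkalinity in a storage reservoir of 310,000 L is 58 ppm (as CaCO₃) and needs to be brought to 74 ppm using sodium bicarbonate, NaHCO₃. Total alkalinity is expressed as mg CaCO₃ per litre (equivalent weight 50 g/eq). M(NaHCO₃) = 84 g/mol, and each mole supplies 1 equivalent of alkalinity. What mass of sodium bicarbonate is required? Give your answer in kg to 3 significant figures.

Alkalinity to add: (74 − 58) = 16 mg/L as CaCO₃ × 310,000 L = 4960 g as CaCO₃.
Equivalents: 4960 g ÷ 50 g/eq = 99.2 eq.
NaHCO₃ supplies 1 eq per mole → 99.2 mol.
Mass: 99.2 mol × 84 g/mol = 8333 g.

8.33 kg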